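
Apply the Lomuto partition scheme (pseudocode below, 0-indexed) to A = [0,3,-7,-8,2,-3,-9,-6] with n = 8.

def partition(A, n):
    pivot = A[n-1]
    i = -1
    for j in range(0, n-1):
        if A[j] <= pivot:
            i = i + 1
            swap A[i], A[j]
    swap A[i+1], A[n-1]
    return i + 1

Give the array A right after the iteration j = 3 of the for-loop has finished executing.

[-7,-8,0,3,2,-3,-9,-6]

pivot=-6, i=-1
j=0: 0>-6, skip
j=1: 3>-6, skip
j=2: -7≤-6, i=0, swap(0,2) ⇒ [-7,3,0,-8,2,-3,-9,-6]
j=3: -8≤-6, i=1, swap(1,3) ⇒ [-7,-8,0,3,2,-3,-9,-6]
(after j=3) A = [-7,-8,0,3,2,-3,-9,-6]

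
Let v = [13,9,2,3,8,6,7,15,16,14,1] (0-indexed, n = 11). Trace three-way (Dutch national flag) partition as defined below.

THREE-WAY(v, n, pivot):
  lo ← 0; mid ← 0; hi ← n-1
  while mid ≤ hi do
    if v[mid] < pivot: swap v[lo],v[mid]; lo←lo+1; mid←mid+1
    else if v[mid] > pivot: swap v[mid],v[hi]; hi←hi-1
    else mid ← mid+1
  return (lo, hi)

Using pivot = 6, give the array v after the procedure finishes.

lo=0 mid=0 hi=10
13>6: swap(0,10), hi=9 ⇒ [1,9,2,3,8,6,7,15,16,14,13]
1<6: swap(0,0), lo=1 mid=1 ⇒ [1,9,2,3,8,6,7,15,16,14,13]
9>6: swap(1,9), hi=8 ⇒ [1,14,2,3,8,6,7,15,16,9,13]
14>6: swap(1,8), hi=7 ⇒ [1,16,2,3,8,6,7,15,14,9,13]
16>6: swap(1,7), hi=6 ⇒ [1,15,2,3,8,6,7,16,14,9,13]
15>6: swap(1,6), hi=5 ⇒ [1,7,2,3,8,6,15,16,14,9,13]
7>6: swap(1,5), hi=4 ⇒ [1,6,2,3,8,7,15,16,14,9,13]
6=6: mid=2
2<6: swap(1,2), lo=2 mid=3 ⇒ [1,2,6,3,8,7,15,16,14,9,13]
3<6: swap(2,3), lo=3 mid=4 ⇒ [1,2,3,6,8,7,15,16,14,9,13]
8>6: swap(4,4), hi=3 ⇒ [1,2,3,6,8,7,15,16,14,9,13]
done. lo=3 hi=3; v=[1,2,3,6,8,7,15,16,14,9,13]

[1,2,3,6,8,7,15,16,14,9,13]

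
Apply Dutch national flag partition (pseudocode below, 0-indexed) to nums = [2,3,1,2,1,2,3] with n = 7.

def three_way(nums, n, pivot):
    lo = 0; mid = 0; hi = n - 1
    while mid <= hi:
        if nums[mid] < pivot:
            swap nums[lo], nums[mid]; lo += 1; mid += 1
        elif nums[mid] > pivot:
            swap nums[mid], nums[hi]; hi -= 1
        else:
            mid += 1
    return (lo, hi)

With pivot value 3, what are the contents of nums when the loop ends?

lo=0 mid=0 hi=6
2<3: swap(0,0), lo=1 mid=1 ⇒ [2,3,1,2,1,2,3]
3=3: mid=2
1<3: swap(1,2), lo=2 mid=3 ⇒ [2,1,3,2,1,2,3]
2<3: swap(2,3), lo=3 mid=4 ⇒ [2,1,2,3,1,2,3]
1<3: swap(3,4), lo=4 mid=5 ⇒ [2,1,2,1,3,2,3]
2<3: swap(4,5), lo=5 mid=6 ⇒ [2,1,2,1,2,3,3]
3=3: mid=7
done. lo=5 hi=6; nums=[2,1,2,1,2,3,3]

[2,1,2,1,2,3,3]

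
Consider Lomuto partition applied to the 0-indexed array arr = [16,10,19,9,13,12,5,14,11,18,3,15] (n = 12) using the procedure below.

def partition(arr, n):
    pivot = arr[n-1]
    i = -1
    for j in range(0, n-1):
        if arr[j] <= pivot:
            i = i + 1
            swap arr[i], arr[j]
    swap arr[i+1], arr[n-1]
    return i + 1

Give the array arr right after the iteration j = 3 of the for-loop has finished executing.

pivot = arr[11] = 15; i = -1
j=0: arr[0]=16 > 15 → no swap
j=1: arr[1]=10 ≤ 15 → i=0, swap arr[0],arr[1] → [10,16,19,9,13,12,5,14,11,18,3,15]
j=2: arr[2]=19 > 15 → no swap
j=3: arr[3]=9 ≤ 15 → i=1, swap arr[1],arr[3] → [10,9,19,16,13,12,5,14,11,18,3,15]
(after j=3) arr = [10,9,19,16,13,12,5,14,11,18,3,15]

[10,9,19,16,13,12,5,14,11,18,3,15]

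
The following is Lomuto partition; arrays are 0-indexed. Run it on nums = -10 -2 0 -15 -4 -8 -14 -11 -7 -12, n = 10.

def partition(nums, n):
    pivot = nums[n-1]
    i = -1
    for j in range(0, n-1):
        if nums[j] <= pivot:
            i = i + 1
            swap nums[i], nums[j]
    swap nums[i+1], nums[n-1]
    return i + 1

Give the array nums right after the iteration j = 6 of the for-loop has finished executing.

-15 -14 0 -10 -4 -8 -2 -11 -7 -12

pivot = nums[9] = -12; i = -1
j=0: nums[0]=-10 > -12 → no swap
j=1: nums[1]=-2 > -12 → no swap
j=2: nums[2]=0 > -12 → no swap
j=3: nums[3]=-15 ≤ -12 → i=0, swap nums[0],nums[3] → -15 -2 0 -10 -4 -8 -14 -11 -7 -12
j=4: nums[4]=-4 > -12 → no swap
j=5: nums[5]=-8 > -12 → no swap
j=6: nums[6]=-14 ≤ -12 → i=1, swap nums[1],nums[6] → -15 -14 0 -10 -4 -8 -2 -11 -7 -12
(after j=6) nums = -15 -14 0 -10 -4 -8 -2 -11 -7 -12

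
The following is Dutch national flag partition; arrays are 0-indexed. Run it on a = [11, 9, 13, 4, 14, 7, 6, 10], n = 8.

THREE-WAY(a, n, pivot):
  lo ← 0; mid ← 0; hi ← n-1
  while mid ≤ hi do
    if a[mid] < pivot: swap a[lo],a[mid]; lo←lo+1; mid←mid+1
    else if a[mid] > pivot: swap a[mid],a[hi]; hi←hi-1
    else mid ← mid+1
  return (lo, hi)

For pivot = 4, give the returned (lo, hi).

pivot = 4; lo=0, mid=0, hi=7
a[mid]=11>4: swap a[0],a[7]; hi=6 → [10, 9, 13, 4, 14, 7, 6, 11]
a[mid]=10>4: swap a[0],a[6]; hi=5 → [6, 9, 13, 4, 14, 7, 10, 11]
a[mid]=6>4: swap a[0],a[5]; hi=4 → [7, 9, 13, 4, 14, 6, 10, 11]
a[mid]=7>4: swap a[0],a[4]; hi=3 → [14, 9, 13, 4, 7, 6, 10, 11]
a[mid]=14>4: swap a[0],a[3]; hi=2 → [4, 9, 13, 14, 7, 6, 10, 11]
a[mid]=4=4: mid=1
a[mid]=9>4: swap a[1],a[2]; hi=1 → [4, 13, 9, 14, 7, 6, 10, 11]
a[mid]=13>4: swap a[1],a[1]; hi=0 → [4, 13, 9, 14, 7, 6, 10, 11]
end: lo=0, hi=0; a = [4, 13, 9, 14, 7, 6, 10, 11]

(0, 0)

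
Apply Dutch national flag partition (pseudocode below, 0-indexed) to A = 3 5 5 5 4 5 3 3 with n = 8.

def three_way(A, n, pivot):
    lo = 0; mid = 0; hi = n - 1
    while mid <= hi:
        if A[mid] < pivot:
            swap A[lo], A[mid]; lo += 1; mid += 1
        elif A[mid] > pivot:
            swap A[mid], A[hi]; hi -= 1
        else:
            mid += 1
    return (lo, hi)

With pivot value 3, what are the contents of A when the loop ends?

lo=0 mid=0 hi=7
3=3: mid=1
5>3: swap(1,7), hi=6 ⇒ 3 3 5 5 4 5 3 5
3=3: mid=2
5>3: swap(2,6), hi=5 ⇒ 3 3 3 5 4 5 5 5
3=3: mid=3
5>3: swap(3,5), hi=4 ⇒ 3 3 3 5 4 5 5 5
5>3: swap(3,4), hi=3 ⇒ 3 3 3 4 5 5 5 5
4>3: swap(3,3), hi=2 ⇒ 3 3 3 4 5 5 5 5
done. lo=0 hi=2; A=3 3 3 4 5 5 5 5

3 3 3 4 5 5 5 5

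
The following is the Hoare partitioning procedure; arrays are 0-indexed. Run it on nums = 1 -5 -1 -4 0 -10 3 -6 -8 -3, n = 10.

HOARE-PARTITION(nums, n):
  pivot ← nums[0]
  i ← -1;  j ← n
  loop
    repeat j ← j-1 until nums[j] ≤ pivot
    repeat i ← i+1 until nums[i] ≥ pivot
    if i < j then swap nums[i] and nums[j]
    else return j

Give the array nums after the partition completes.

-3 -5 -1 -4 0 -10 -8 -6 3 1

pivot=1
j stops at 9 (-3), i stops at 0 (1); swap ⇒ -3 -5 -1 -4 0 -10 3 -6 -8 1
j stops at 8 (-8), i stops at 6 (3); swap ⇒ -3 -5 -1 -4 0 -10 -8 -6 3 1
j stops at 7, i stops at 8; i≥j ⇒ return 7. nums=-3 -5 -1 -4 0 -10 -8 -6 3 1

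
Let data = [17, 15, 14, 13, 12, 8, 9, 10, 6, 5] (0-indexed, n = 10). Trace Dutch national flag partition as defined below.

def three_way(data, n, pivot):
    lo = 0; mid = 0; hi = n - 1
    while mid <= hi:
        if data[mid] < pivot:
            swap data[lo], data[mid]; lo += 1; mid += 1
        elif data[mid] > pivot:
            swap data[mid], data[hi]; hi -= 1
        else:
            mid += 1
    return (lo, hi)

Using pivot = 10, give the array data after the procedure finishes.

[5, 6, 9, 8, 10, 12, 13, 14, 15, 17]

lo=0 mid=0 hi=9
17>10: swap(0,9), hi=8 ⇒ [5, 15, 14, 13, 12, 8, 9, 10, 6, 17]
5<10: swap(0,0), lo=1 mid=1 ⇒ [5, 15, 14, 13, 12, 8, 9, 10, 6, 17]
15>10: swap(1,8), hi=7 ⇒ [5, 6, 14, 13, 12, 8, 9, 10, 15, 17]
6<10: swap(1,1), lo=2 mid=2 ⇒ [5, 6, 14, 13, 12, 8, 9, 10, 15, 17]
14>10: swap(2,7), hi=6 ⇒ [5, 6, 10, 13, 12, 8, 9, 14, 15, 17]
10=10: mid=3
13>10: swap(3,6), hi=5 ⇒ [5, 6, 10, 9, 12, 8, 13, 14, 15, 17]
9<10: swap(2,3), lo=3 mid=4 ⇒ [5, 6, 9, 10, 12, 8, 13, 14, 15, 17]
12>10: swap(4,5), hi=4 ⇒ [5, 6, 9, 10, 8, 12, 13, 14, 15, 17]
8<10: swap(3,4), lo=4 mid=5 ⇒ [5, 6, 9, 8, 10, 12, 13, 14, 15, 17]
done. lo=4 hi=4; data=[5, 6, 9, 8, 10, 12, 13, 14, 15, 17]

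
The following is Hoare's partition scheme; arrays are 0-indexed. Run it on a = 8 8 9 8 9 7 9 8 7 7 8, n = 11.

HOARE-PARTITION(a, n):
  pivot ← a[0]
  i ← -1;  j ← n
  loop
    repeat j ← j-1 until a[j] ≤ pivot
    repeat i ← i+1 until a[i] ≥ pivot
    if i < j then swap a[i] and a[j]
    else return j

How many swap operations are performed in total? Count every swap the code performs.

5

pivot=8
j stops at 10 (8), i stops at 0 (8); swap ⇒ 8 8 9 8 9 7 9 8 7 7 8
j stops at 9 (7), i stops at 1 (8); swap ⇒ 8 7 9 8 9 7 9 8 7 8 8
j stops at 8 (7), i stops at 2 (9); swap ⇒ 8 7 7 8 9 7 9 8 9 8 8
j stops at 7 (8), i stops at 3 (8); swap ⇒ 8 7 7 8 9 7 9 8 9 8 8
j stops at 5 (7), i stops at 4 (9); swap ⇒ 8 7 7 8 7 9 9 8 9 8 8
j stops at 4, i stops at 5; i≥j ⇒ return 4. a=8 7 7 8 7 9 9 8 9 8 8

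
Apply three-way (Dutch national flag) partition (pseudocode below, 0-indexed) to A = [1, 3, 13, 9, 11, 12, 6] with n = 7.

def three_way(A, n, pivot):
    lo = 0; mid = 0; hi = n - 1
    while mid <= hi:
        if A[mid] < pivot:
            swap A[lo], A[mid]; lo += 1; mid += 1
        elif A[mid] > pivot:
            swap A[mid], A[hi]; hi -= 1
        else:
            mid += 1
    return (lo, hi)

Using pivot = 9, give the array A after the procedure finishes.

lo=0 mid=0 hi=6
1<9: swap(0,0), lo=1 mid=1 ⇒ [1, 3, 13, 9, 11, 12, 6]
3<9: swap(1,1), lo=2 mid=2 ⇒ [1, 3, 13, 9, 11, 12, 6]
13>9: swap(2,6), hi=5 ⇒ [1, 3, 6, 9, 11, 12, 13]
6<9: swap(2,2), lo=3 mid=3 ⇒ [1, 3, 6, 9, 11, 12, 13]
9=9: mid=4
11>9: swap(4,5), hi=4 ⇒ [1, 3, 6, 9, 12, 11, 13]
12>9: swap(4,4), hi=3 ⇒ [1, 3, 6, 9, 12, 11, 13]
done. lo=3 hi=3; A=[1, 3, 6, 9, 12, 11, 13]

[1, 3, 6, 9, 12, 11, 13]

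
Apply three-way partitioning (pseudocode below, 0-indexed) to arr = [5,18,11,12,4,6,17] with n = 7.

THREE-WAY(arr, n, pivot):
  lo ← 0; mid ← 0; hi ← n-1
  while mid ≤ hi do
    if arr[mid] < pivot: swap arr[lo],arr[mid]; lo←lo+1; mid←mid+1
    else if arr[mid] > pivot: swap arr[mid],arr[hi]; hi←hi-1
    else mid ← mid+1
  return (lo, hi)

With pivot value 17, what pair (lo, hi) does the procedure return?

lo=0 mid=0 hi=6
5<17: swap(0,0), lo=1 mid=1 ⇒ [5,18,11,12,4,6,17]
18>17: swap(1,6), hi=5 ⇒ [5,17,11,12,4,6,18]
17=17: mid=2
11<17: swap(1,2), lo=2 mid=3 ⇒ [5,11,17,12,4,6,18]
12<17: swap(2,3), lo=3 mid=4 ⇒ [5,11,12,17,4,6,18]
4<17: swap(3,4), lo=4 mid=5 ⇒ [5,11,12,4,17,6,18]
6<17: swap(4,5), lo=5 mid=6 ⇒ [5,11,12,4,6,17,18]
done. lo=5 hi=5; arr=[5,11,12,4,6,17,18]

(5, 5)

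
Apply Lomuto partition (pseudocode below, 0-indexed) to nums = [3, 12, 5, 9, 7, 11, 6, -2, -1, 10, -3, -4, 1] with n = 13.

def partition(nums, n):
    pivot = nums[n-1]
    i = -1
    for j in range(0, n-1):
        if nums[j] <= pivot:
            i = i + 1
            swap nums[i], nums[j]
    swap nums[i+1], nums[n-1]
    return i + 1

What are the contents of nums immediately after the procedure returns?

[-2, -1, -3, -4, 1, 11, 6, 3, 12, 10, 5, 9, 7]

pivot=1, i=-1
j=0: 3>1, skip
j=1: 12>1, skip
j=2: 5>1, skip
j=3: 9>1, skip
j=4: 7>1, skip
j=5: 11>1, skip
j=6: 6>1, skip
j=7: -2≤1, i=0, swap(0,7) ⇒ [-2, 12, 5, 9, 7, 11, 6, 3, -1, 10, -3, -4, 1]
j=8: -1≤1, i=1, swap(1,8) ⇒ [-2, -1, 5, 9, 7, 11, 6, 3, 12, 10, -3, -4, 1]
j=9: 10>1, skip
j=10: -3≤1, i=2, swap(2,10) ⇒ [-2, -1, -3, 9, 7, 11, 6, 3, 12, 10, 5, -4, 1]
j=11: -4≤1, i=3, swap(3,11) ⇒ [-2, -1, -3, -4, 7, 11, 6, 3, 12, 10, 5, 9, 1]
swap(4,12) ⇒ [-2, -1, -3, -4, 1, 11, 6, 3, 12, 10, 5, 9, 7]; return 4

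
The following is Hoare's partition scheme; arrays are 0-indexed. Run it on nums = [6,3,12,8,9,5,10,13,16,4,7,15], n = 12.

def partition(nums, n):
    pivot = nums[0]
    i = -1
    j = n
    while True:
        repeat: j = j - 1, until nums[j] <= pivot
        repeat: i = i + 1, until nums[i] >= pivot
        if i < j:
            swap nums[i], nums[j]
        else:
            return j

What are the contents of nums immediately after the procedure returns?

[4,3,5,8,9,12,10,13,16,6,7,15]

pivot = nums[0] = 6; i = -1, j = 12
j→9 (nums[9]=4≤6), i→0 (nums[0]=6≥6); i<j, swap → [4,3,12,8,9,5,10,13,16,6,7,15]
j→5 (nums[5]=5≤6), i→2 (nums[2]=12≥6); i<j, swap → [4,3,5,8,9,12,10,13,16,6,7,15]
j→2, i→3; i≥j, return j=2. nums = [4,3,5,8,9,12,10,13,16,6,7,15]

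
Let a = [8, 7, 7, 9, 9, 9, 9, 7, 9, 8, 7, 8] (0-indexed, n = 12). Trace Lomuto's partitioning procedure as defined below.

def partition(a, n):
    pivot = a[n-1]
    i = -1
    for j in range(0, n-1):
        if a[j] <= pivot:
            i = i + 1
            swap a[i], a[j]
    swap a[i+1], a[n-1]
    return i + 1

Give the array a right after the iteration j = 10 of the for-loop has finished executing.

[8, 7, 7, 7, 8, 7, 9, 9, 9, 9, 9, 8]

pivot = a[11] = 8; i = -1
j=0: a[0]=8 ≤ 8 → i=0, swap a[0],a[0] (no change) → [8, 7, 7, 9, 9, 9, 9, 7, 9, 8, 7, 8]
j=1: a[1]=7 ≤ 8 → i=1, swap a[1],a[1] (no change) → [8, 7, 7, 9, 9, 9, 9, 7, 9, 8, 7, 8]
j=2: a[2]=7 ≤ 8 → i=2, swap a[2],a[2] (no change) → [8, 7, 7, 9, 9, 9, 9, 7, 9, 8, 7, 8]
j=3: a[3]=9 > 8 → no swap
j=4: a[4]=9 > 8 → no swap
j=5: a[5]=9 > 8 → no swap
j=6: a[6]=9 > 8 → no swap
j=7: a[7]=7 ≤ 8 → i=3, swap a[3],a[7] → [8, 7, 7, 7, 9, 9, 9, 9, 9, 8, 7, 8]
j=8: a[8]=9 > 8 → no swap
j=9: a[9]=8 ≤ 8 → i=4, swap a[4],a[9] → [8, 7, 7, 7, 8, 9, 9, 9, 9, 9, 7, 8]
j=10: a[10]=7 ≤ 8 → i=5, swap a[5],a[10] → [8, 7, 7, 7, 8, 7, 9, 9, 9, 9, 9, 8]
(after j=10) a = [8, 7, 7, 7, 8, 7, 9, 9, 9, 9, 9, 8]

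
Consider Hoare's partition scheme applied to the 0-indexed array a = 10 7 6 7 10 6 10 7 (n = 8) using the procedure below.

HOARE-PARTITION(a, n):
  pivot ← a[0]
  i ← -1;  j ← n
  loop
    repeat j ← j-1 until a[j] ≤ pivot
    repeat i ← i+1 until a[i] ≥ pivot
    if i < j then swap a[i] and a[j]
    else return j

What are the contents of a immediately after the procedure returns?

7 7 6 7 10 6 10 10

pivot = a[0] = 10; i = -1, j = 8
j→7 (a[7]=7≤10), i→0 (a[0]=10≥10); i<j, swap → 7 7 6 7 10 6 10 10
j→6 (a[6]=10≤10), i→4 (a[4]=10≥10); i<j, swap → 7 7 6 7 10 6 10 10
j→5, i→6; i≥j, return j=5. a = 7 7 6 7 10 6 10 10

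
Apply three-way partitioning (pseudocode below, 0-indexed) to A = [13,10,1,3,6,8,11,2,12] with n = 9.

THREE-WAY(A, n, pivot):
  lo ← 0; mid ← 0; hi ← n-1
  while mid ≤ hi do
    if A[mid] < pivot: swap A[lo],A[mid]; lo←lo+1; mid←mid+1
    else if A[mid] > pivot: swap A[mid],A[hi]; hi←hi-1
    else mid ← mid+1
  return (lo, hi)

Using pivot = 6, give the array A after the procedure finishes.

[2,1,3,6,8,11,10,12,13]

pivot = 6; lo=0, mid=0, hi=8
A[mid]=13>6: swap A[0],A[8]; hi=7 → [12,10,1,3,6,8,11,2,13]
A[mid]=12>6: swap A[0],A[7]; hi=6 → [2,10,1,3,6,8,11,12,13]
A[mid]=2<6: swap A[0],A[0]; lo=1,mid=1 → [2,10,1,3,6,8,11,12,13]
A[mid]=10>6: swap A[1],A[6]; hi=5 → [2,11,1,3,6,8,10,12,13]
A[mid]=11>6: swap A[1],A[5]; hi=4 → [2,8,1,3,6,11,10,12,13]
A[mid]=8>6: swap A[1],A[4]; hi=3 → [2,6,1,3,8,11,10,12,13]
A[mid]=6=6: mid=2
A[mid]=1<6: swap A[1],A[2]; lo=2,mid=3 → [2,1,6,3,8,11,10,12,13]
A[mid]=3<6: swap A[2],A[3]; lo=3,mid=4 → [2,1,3,6,8,11,10,12,13]
end: lo=3, hi=3; A = [2,1,3,6,8,11,10,12,13]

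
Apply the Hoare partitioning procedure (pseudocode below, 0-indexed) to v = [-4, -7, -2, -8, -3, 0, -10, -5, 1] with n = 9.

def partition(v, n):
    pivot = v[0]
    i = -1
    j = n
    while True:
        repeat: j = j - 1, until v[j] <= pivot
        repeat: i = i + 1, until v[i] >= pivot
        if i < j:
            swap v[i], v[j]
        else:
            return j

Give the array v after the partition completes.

pivot = v[0] = -4; i = -1, j = 9
j→7 (v[7]=-5≤-4), i→0 (v[0]=-4≥-4); i<j, swap → [-5, -7, -2, -8, -3, 0, -10, -4, 1]
j→6 (v[6]=-10≤-4), i→2 (v[2]=-2≥-4); i<j, swap → [-5, -7, -10, -8, -3, 0, -2, -4, 1]
j→3, i→4; i≥j, return j=3. v = [-5, -7, -10, -8, -3, 0, -2, -4, 1]

[-5, -7, -10, -8, -3, 0, -2, -4, 1]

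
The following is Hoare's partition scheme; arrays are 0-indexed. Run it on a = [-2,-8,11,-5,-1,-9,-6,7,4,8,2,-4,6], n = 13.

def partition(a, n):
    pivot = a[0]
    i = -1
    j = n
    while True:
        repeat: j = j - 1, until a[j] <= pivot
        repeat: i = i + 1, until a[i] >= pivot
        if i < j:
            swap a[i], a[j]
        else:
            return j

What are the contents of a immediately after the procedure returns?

pivot=-2
j stops at 11 (-4), i stops at 0 (-2); swap ⇒ [-4,-8,11,-5,-1,-9,-6,7,4,8,2,-2,6]
j stops at 6 (-6), i stops at 2 (11); swap ⇒ [-4,-8,-6,-5,-1,-9,11,7,4,8,2,-2,6]
j stops at 5 (-9), i stops at 4 (-1); swap ⇒ [-4,-8,-6,-5,-9,-1,11,7,4,8,2,-2,6]
j stops at 4, i stops at 5; i≥j ⇒ return 4. a=[-4,-8,-6,-5,-9,-1,11,7,4,8,2,-2,6]

[-4,-8,-6,-5,-9,-1,11,7,4,8,2,-2,6]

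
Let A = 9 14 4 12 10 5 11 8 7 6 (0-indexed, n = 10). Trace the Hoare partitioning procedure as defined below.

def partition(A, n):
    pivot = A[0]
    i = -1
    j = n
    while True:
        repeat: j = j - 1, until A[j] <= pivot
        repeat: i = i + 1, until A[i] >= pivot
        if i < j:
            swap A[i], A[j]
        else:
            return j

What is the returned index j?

4

pivot=9
j stops at 9 (6), i stops at 0 (9); swap ⇒ 6 14 4 12 10 5 11 8 7 9
j stops at 8 (7), i stops at 1 (14); swap ⇒ 6 7 4 12 10 5 11 8 14 9
j stops at 7 (8), i stops at 3 (12); swap ⇒ 6 7 4 8 10 5 11 12 14 9
j stops at 5 (5), i stops at 4 (10); swap ⇒ 6 7 4 8 5 10 11 12 14 9
j stops at 4, i stops at 5; i≥j ⇒ return 4. A=6 7 4 8 5 10 11 12 14 9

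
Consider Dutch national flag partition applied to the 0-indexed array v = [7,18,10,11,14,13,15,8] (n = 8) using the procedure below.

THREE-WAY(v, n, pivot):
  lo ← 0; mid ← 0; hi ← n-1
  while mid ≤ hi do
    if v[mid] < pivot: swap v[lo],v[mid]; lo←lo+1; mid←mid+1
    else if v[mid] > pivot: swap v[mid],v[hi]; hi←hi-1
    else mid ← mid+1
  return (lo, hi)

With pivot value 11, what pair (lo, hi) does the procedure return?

(3, 3)

pivot = 11; lo=0, mid=0, hi=7
v[mid]=7<11: swap v[0],v[0]; lo=1,mid=1 → [7,18,10,11,14,13,15,8]
v[mid]=18>11: swap v[1],v[7]; hi=6 → [7,8,10,11,14,13,15,18]
v[mid]=8<11: swap v[1],v[1]; lo=2,mid=2 → [7,8,10,11,14,13,15,18]
v[mid]=10<11: swap v[2],v[2]; lo=3,mid=3 → [7,8,10,11,14,13,15,18]
v[mid]=11=11: mid=4
v[mid]=14>11: swap v[4],v[6]; hi=5 → [7,8,10,11,15,13,14,18]
v[mid]=15>11: swap v[4],v[5]; hi=4 → [7,8,10,11,13,15,14,18]
v[mid]=13>11: swap v[4],v[4]; hi=3 → [7,8,10,11,13,15,14,18]
end: lo=3, hi=3; v = [7,8,10,11,13,15,14,18]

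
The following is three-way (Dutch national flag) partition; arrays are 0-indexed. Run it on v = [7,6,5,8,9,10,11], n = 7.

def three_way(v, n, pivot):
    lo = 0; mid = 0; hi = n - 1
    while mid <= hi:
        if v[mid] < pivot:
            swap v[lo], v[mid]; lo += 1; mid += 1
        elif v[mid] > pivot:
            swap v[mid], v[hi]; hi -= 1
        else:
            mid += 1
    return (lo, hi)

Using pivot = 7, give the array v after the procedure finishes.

[6,5,7,9,10,11,8]

pivot = 7; lo=0, mid=0, hi=6
v[mid]=7=7: mid=1
v[mid]=6<7: swap v[0],v[1]; lo=1,mid=2 → [6,7,5,8,9,10,11]
v[mid]=5<7: swap v[1],v[2]; lo=2,mid=3 → [6,5,7,8,9,10,11]
v[mid]=8>7: swap v[3],v[6]; hi=5 → [6,5,7,11,9,10,8]
v[mid]=11>7: swap v[3],v[5]; hi=4 → [6,5,7,10,9,11,8]
v[mid]=10>7: swap v[3],v[4]; hi=3 → [6,5,7,9,10,11,8]
v[mid]=9>7: swap v[3],v[3]; hi=2 → [6,5,7,9,10,11,8]
end: lo=2, hi=2; v = [6,5,7,9,10,11,8]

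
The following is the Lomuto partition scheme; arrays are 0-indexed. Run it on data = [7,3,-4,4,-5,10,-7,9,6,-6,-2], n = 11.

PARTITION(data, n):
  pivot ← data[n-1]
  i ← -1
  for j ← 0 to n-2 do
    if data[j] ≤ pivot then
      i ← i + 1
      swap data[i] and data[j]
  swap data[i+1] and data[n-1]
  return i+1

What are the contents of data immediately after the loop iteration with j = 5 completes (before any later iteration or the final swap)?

[-4,-5,7,4,3,10,-7,9,6,-6,-2]

pivot=-2, i=-1
j=0: 7>-2, skip
j=1: 3>-2, skip
j=2: -4≤-2, i=0, swap(0,2) ⇒ [-4,3,7,4,-5,10,-7,9,6,-6,-2]
j=3: 4>-2, skip
j=4: -5≤-2, i=1, swap(1,4) ⇒ [-4,-5,7,4,3,10,-7,9,6,-6,-2]
j=5: 10>-2, skip
(after j=5) data = [-4,-5,7,4,3,10,-7,9,6,-6,-2]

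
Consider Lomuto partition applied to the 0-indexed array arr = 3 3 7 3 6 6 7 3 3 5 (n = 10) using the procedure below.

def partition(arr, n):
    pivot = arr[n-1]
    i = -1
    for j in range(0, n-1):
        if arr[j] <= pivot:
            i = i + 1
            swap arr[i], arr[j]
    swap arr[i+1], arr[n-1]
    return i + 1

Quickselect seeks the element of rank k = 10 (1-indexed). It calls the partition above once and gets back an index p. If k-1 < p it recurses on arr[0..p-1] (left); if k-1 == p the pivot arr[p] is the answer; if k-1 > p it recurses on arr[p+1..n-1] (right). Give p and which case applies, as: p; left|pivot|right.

5; right

pivot=5, i=-1
j=0: 3≤5, i=0, swap(0,0) ⇒ 3 3 7 3 6 6 7 3 3 5
j=1: 3≤5, i=1, swap(1,1) ⇒ 3 3 7 3 6 6 7 3 3 5
j=2: 7>5, skip
j=3: 3≤5, i=2, swap(2,3) ⇒ 3 3 3 7 6 6 7 3 3 5
j=4: 6>5, skip
j=5: 6>5, skip
j=6: 7>5, skip
j=7: 3≤5, i=3, swap(3,7) ⇒ 3 3 3 3 6 6 7 7 3 5
j=8: 3≤5, i=4, swap(4,8) ⇒ 3 3 3 3 3 6 7 7 6 5
swap(5,9) ⇒ 3 3 3 3 3 5 7 7 6 6; return 5
p = 5; k-1 = 9 > 5 ⇒ right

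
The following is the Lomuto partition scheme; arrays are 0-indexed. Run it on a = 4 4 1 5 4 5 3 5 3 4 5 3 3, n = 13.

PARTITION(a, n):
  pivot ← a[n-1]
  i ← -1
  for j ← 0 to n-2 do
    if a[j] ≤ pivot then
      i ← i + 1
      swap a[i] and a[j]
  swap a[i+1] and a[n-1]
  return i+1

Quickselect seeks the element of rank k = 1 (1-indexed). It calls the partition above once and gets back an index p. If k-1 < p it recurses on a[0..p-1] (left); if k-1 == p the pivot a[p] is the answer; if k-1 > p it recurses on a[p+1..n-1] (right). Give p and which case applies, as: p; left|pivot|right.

pivot = a[12] = 3; i = -1
j=0: a[0]=4 > 3 → no swap
j=1: a[1]=4 > 3 → no swap
j=2: a[2]=1 ≤ 3 → i=0, swap a[0],a[2] → 1 4 4 5 4 5 3 5 3 4 5 3 3
j=3: a[3]=5 > 3 → no swap
j=4: a[4]=4 > 3 → no swap
j=5: a[5]=5 > 3 → no swap
j=6: a[6]=3 ≤ 3 → i=1, swap a[1],a[6] → 1 3 4 5 4 5 4 5 3 4 5 3 3
j=7: a[7]=5 > 3 → no swap
j=8: a[8]=3 ≤ 3 → i=2, swap a[2],a[8] → 1 3 3 5 4 5 4 5 4 4 5 3 3
j=9: a[9]=4 > 3 → no swap
j=10: a[10]=5 > 3 → no swap
j=11: a[11]=3 ≤ 3 → i=3, swap a[3],a[11] → 1 3 3 3 4 5 4 5 4 4 5 5 3
final swap a[4],a[12] → 1 3 3 3 3 5 4 5 4 4 5 5 4; return 4
p = 4; k-1 = 0 < 4 ⇒ left

4; left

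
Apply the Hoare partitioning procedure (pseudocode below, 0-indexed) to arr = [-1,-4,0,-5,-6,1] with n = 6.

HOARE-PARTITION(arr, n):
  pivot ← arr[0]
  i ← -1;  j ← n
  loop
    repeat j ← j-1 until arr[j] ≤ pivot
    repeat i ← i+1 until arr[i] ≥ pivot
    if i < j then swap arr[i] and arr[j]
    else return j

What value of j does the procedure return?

2

pivot = arr[0] = -1; i = -1, j = 6
j→4 (arr[4]=-6≤-1), i→0 (arr[0]=-1≥-1); i<j, swap → [-6,-4,0,-5,-1,1]
j→3 (arr[3]=-5≤-1), i→2 (arr[2]=0≥-1); i<j, swap → [-6,-4,-5,0,-1,1]
j→2, i→3; i≥j, return j=2. arr = [-6,-4,-5,0,-1,1]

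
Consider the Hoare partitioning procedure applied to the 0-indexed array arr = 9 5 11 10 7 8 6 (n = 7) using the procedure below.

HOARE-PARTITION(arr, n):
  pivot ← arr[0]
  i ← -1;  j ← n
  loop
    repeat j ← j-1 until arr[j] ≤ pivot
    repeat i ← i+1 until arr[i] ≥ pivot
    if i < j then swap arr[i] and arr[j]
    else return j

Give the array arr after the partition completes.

6 5 8 7 10 11 9

pivot=9
j stops at 6 (6), i stops at 0 (9); swap ⇒ 6 5 11 10 7 8 9
j stops at 5 (8), i stops at 2 (11); swap ⇒ 6 5 8 10 7 11 9
j stops at 4 (7), i stops at 3 (10); swap ⇒ 6 5 8 7 10 11 9
j stops at 3, i stops at 4; i≥j ⇒ return 3. arr=6 5 8 7 10 11 9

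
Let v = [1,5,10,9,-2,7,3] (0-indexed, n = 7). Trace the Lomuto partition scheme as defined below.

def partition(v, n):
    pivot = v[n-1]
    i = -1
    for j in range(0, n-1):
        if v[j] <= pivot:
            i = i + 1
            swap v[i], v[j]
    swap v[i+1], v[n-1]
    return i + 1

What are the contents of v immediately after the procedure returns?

pivot = v[6] = 3; i = -1
j=0: v[0]=1 ≤ 3 → i=0, swap v[0],v[0] (no change) → [1,5,10,9,-2,7,3]
j=1: v[1]=5 > 3 → no swap
j=2: v[2]=10 > 3 → no swap
j=3: v[3]=9 > 3 → no swap
j=4: v[4]=-2 ≤ 3 → i=1, swap v[1],v[4] → [1,-2,10,9,5,7,3]
j=5: v[5]=7 > 3 → no swap
final swap v[2],v[6] → [1,-2,3,9,5,7,10]; return 2

[1,-2,3,9,5,7,10]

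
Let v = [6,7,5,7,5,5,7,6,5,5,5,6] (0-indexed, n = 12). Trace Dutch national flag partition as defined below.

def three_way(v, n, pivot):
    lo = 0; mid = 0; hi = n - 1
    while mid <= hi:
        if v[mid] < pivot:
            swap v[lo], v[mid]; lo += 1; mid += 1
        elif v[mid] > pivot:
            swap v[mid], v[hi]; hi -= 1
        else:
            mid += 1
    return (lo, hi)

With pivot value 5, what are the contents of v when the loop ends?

lo=0 mid=0 hi=11
6>5: swap(0,11), hi=10 ⇒ [6,7,5,7,5,5,7,6,5,5,5,6]
6>5: swap(0,10), hi=9 ⇒ [5,7,5,7,5,5,7,6,5,5,6,6]
5=5: mid=1
7>5: swap(1,9), hi=8 ⇒ [5,5,5,7,5,5,7,6,5,7,6,6]
5=5: mid=2
5=5: mid=3
7>5: swap(3,8), hi=7 ⇒ [5,5,5,5,5,5,7,6,7,7,6,6]
5=5: mid=4
5=5: mid=5
5=5: mid=6
7>5: swap(6,7), hi=6 ⇒ [5,5,5,5,5,5,6,7,7,7,6,6]
6>5: swap(6,6), hi=5 ⇒ [5,5,5,5,5,5,6,7,7,7,6,6]
done. lo=0 hi=5; v=[5,5,5,5,5,5,6,7,7,7,6,6]

[5,5,5,5,5,5,6,7,7,7,6,6]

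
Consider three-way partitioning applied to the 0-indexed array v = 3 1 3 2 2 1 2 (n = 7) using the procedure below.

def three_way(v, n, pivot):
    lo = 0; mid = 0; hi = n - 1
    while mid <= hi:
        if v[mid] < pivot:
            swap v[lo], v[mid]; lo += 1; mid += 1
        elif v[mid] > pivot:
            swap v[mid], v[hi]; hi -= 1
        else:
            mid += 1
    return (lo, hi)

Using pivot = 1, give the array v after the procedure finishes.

pivot = 1; lo=0, mid=0, hi=6
v[mid]=3>1: swap v[0],v[6]; hi=5 → 2 1 3 2 2 1 3
v[mid]=2>1: swap v[0],v[5]; hi=4 → 1 1 3 2 2 2 3
v[mid]=1=1: mid=1
v[mid]=1=1: mid=2
v[mid]=3>1: swap v[2],v[4]; hi=3 → 1 1 2 2 3 2 3
v[mid]=2>1: swap v[2],v[3]; hi=2 → 1 1 2 2 3 2 3
v[mid]=2>1: swap v[2],v[2]; hi=1 → 1 1 2 2 3 2 3
end: lo=0, hi=1; v = 1 1 2 2 3 2 3

1 1 2 2 3 2 3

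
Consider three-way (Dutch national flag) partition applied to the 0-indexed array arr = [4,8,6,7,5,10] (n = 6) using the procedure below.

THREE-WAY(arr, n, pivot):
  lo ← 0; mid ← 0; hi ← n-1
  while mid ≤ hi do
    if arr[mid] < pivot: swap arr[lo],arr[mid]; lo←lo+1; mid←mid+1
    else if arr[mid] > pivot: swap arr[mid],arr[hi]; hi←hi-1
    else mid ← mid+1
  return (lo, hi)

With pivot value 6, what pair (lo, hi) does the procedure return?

(2, 2)

lo=0 mid=0 hi=5
4<6: swap(0,0), lo=1 mid=1 ⇒ [4,8,6,7,5,10]
8>6: swap(1,5), hi=4 ⇒ [4,10,6,7,5,8]
10>6: swap(1,4), hi=3 ⇒ [4,5,6,7,10,8]
5<6: swap(1,1), lo=2 mid=2 ⇒ [4,5,6,7,10,8]
6=6: mid=3
7>6: swap(3,3), hi=2 ⇒ [4,5,6,7,10,8]
done. lo=2 hi=2; arr=[4,5,6,7,10,8]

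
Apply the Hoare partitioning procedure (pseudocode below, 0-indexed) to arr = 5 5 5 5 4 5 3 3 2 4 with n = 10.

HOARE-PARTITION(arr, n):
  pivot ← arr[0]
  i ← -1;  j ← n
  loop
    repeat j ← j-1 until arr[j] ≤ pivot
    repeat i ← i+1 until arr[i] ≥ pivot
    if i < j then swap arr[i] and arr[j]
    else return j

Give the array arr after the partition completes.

4 2 3 3 4 5 5 5 5 5

pivot=5
j stops at 9 (4), i stops at 0 (5); swap ⇒ 4 5 5 5 4 5 3 3 2 5
j stops at 8 (2), i stops at 1 (5); swap ⇒ 4 2 5 5 4 5 3 3 5 5
j stops at 7 (3), i stops at 2 (5); swap ⇒ 4 2 3 5 4 5 3 5 5 5
j stops at 6 (3), i stops at 3 (5); swap ⇒ 4 2 3 3 4 5 5 5 5 5
j stops at 5, i stops at 5; i≥j ⇒ return 5. arr=4 2 3 3 4 5 5 5 5 5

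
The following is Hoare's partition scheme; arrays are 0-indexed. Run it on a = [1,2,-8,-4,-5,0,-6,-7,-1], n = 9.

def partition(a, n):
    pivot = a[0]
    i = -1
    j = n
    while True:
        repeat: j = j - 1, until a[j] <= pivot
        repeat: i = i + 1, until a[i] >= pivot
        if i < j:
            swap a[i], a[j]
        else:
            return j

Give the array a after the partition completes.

pivot = a[0] = 1; i = -1, j = 9
j→8 (a[8]=-1≤1), i→0 (a[0]=1≥1); i<j, swap → [-1,2,-8,-4,-5,0,-6,-7,1]
j→7 (a[7]=-7≤1), i→1 (a[1]=2≥1); i<j, swap → [-1,-7,-8,-4,-5,0,-6,2,1]
j→6, i→7; i≥j, return j=6. a = [-1,-7,-8,-4,-5,0,-6,2,1]

[-1,-7,-8,-4,-5,0,-6,2,1]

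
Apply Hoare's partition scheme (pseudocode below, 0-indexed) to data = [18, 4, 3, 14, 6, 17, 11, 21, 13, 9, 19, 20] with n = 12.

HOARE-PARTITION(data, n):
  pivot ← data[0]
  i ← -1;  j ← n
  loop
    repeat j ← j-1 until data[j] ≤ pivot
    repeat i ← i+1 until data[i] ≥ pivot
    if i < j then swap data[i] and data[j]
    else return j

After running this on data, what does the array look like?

pivot = data[0] = 18; i = -1, j = 12
j→9 (data[9]=9≤18), i→0 (data[0]=18≥18); i<j, swap → [9, 4, 3, 14, 6, 17, 11, 21, 13, 18, 19, 20]
j→8 (data[8]=13≤18), i→7 (data[7]=21≥18); i<j, swap → [9, 4, 3, 14, 6, 17, 11, 13, 21, 18, 19, 20]
j→7, i→8; i≥j, return j=7. data = [9, 4, 3, 14, 6, 17, 11, 13, 21, 18, 19, 20]

[9, 4, 3, 14, 6, 17, 11, 13, 21, 18, 19, 20]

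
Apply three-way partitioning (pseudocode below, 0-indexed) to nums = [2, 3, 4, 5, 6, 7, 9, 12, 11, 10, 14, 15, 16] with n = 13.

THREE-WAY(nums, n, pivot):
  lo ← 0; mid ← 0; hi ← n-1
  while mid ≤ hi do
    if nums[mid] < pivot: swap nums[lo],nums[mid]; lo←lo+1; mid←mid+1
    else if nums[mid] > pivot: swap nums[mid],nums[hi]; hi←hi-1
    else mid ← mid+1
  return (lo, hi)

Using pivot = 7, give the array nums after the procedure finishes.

lo=0 mid=0 hi=12
2<7: swap(0,0), lo=1 mid=1 ⇒ [2, 3, 4, 5, 6, 7, 9, 12, 11, 10, 14, 15, 16]
3<7: swap(1,1), lo=2 mid=2 ⇒ [2, 3, 4, 5, 6, 7, 9, 12, 11, 10, 14, 15, 16]
4<7: swap(2,2), lo=3 mid=3 ⇒ [2, 3, 4, 5, 6, 7, 9, 12, 11, 10, 14, 15, 16]
5<7: swap(3,3), lo=4 mid=4 ⇒ [2, 3, 4, 5, 6, 7, 9, 12, 11, 10, 14, 15, 16]
6<7: swap(4,4), lo=5 mid=5 ⇒ [2, 3, 4, 5, 6, 7, 9, 12, 11, 10, 14, 15, 16]
7=7: mid=6
9>7: swap(6,12), hi=11 ⇒ [2, 3, 4, 5, 6, 7, 16, 12, 11, 10, 14, 15, 9]
16>7: swap(6,11), hi=10 ⇒ [2, 3, 4, 5, 6, 7, 15, 12, 11, 10, 14, 16, 9]
15>7: swap(6,10), hi=9 ⇒ [2, 3, 4, 5, 6, 7, 14, 12, 11, 10, 15, 16, 9]
14>7: swap(6,9), hi=8 ⇒ [2, 3, 4, 5, 6, 7, 10, 12, 11, 14, 15, 16, 9]
10>7: swap(6,8), hi=7 ⇒ [2, 3, 4, 5, 6, 7, 11, 12, 10, 14, 15, 16, 9]
11>7: swap(6,7), hi=6 ⇒ [2, 3, 4, 5, 6, 7, 12, 11, 10, 14, 15, 16, 9]
12>7: swap(6,6), hi=5 ⇒ [2, 3, 4, 5, 6, 7, 12, 11, 10, 14, 15, 16, 9]
done. lo=5 hi=5; nums=[2, 3, 4, 5, 6, 7, 12, 11, 10, 14, 15, 16, 9]

[2, 3, 4, 5, 6, 7, 12, 11, 10, 14, 15, 16, 9]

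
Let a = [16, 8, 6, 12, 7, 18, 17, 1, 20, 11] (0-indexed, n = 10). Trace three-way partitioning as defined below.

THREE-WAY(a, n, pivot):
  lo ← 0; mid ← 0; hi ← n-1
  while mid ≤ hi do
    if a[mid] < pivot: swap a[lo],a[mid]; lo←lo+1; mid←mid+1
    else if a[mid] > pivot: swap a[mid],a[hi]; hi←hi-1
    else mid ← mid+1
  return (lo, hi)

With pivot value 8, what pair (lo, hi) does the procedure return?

(3, 3)

lo=0 mid=0 hi=9
16>8: swap(0,9), hi=8 ⇒ [11, 8, 6, 12, 7, 18, 17, 1, 20, 16]
11>8: swap(0,8), hi=7 ⇒ [20, 8, 6, 12, 7, 18, 17, 1, 11, 16]
20>8: swap(0,7), hi=6 ⇒ [1, 8, 6, 12, 7, 18, 17, 20, 11, 16]
1<8: swap(0,0), lo=1 mid=1 ⇒ [1, 8, 6, 12, 7, 18, 17, 20, 11, 16]
8=8: mid=2
6<8: swap(1,2), lo=2 mid=3 ⇒ [1, 6, 8, 12, 7, 18, 17, 20, 11, 16]
12>8: swap(3,6), hi=5 ⇒ [1, 6, 8, 17, 7, 18, 12, 20, 11, 16]
17>8: swap(3,5), hi=4 ⇒ [1, 6, 8, 18, 7, 17, 12, 20, 11, 16]
18>8: swap(3,4), hi=3 ⇒ [1, 6, 8, 7, 18, 17, 12, 20, 11, 16]
7<8: swap(2,3), lo=3 mid=4 ⇒ [1, 6, 7, 8, 18, 17, 12, 20, 11, 16]
done. lo=3 hi=3; a=[1, 6, 7, 8, 18, 17, 12, 20, 11, 16]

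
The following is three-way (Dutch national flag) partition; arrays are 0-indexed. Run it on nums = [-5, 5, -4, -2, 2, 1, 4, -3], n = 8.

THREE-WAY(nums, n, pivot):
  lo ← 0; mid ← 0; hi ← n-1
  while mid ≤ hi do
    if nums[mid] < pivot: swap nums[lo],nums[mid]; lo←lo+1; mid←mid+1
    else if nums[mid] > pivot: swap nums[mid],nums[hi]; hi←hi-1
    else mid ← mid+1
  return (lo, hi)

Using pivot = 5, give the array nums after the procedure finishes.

pivot = 5; lo=0, mid=0, hi=7
nums[mid]=-5<5: swap nums[0],nums[0]; lo=1,mid=1 → [-5, 5, -4, -2, 2, 1, 4, -3]
nums[mid]=5=5: mid=2
nums[mid]=-4<5: swap nums[1],nums[2]; lo=2,mid=3 → [-5, -4, 5, -2, 2, 1, 4, -3]
nums[mid]=-2<5: swap nums[2],nums[3]; lo=3,mid=4 → [-5, -4, -2, 5, 2, 1, 4, -3]
nums[mid]=2<5: swap nums[3],nums[4]; lo=4,mid=5 → [-5, -4, -2, 2, 5, 1, 4, -3]
nums[mid]=1<5: swap nums[4],nums[5]; lo=5,mid=6 → [-5, -4, -2, 2, 1, 5, 4, -3]
nums[mid]=4<5: swap nums[5],nums[6]; lo=6,mid=7 → [-5, -4, -2, 2, 1, 4, 5, -3]
nums[mid]=-3<5: swap nums[6],nums[7]; lo=7,mid=8 → [-5, -4, -2, 2, 1, 4, -3, 5]
end: lo=7, hi=7; nums = [-5, -4, -2, 2, 1, 4, -3, 5]

[-5, -4, -2, 2, 1, 4, -3, 5]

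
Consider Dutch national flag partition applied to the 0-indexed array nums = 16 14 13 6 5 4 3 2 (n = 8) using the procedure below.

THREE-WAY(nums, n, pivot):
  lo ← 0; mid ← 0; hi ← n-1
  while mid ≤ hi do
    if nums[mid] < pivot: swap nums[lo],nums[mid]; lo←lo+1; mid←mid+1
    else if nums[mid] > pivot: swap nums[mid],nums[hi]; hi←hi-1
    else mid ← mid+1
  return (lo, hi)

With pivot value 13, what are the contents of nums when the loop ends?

2 3 6 5 4 13 14 16

lo=0 mid=0 hi=7
16>13: swap(0,7), hi=6 ⇒ 2 14 13 6 5 4 3 16
2<13: swap(0,0), lo=1 mid=1 ⇒ 2 14 13 6 5 4 3 16
14>13: swap(1,6), hi=5 ⇒ 2 3 13 6 5 4 14 16
3<13: swap(1,1), lo=2 mid=2 ⇒ 2 3 13 6 5 4 14 16
13=13: mid=3
6<13: swap(2,3), lo=3 mid=4 ⇒ 2 3 6 13 5 4 14 16
5<13: swap(3,4), lo=4 mid=5 ⇒ 2 3 6 5 13 4 14 16
4<13: swap(4,5), lo=5 mid=6 ⇒ 2 3 6 5 4 13 14 16
done. lo=5 hi=5; nums=2 3 6 5 4 13 14 16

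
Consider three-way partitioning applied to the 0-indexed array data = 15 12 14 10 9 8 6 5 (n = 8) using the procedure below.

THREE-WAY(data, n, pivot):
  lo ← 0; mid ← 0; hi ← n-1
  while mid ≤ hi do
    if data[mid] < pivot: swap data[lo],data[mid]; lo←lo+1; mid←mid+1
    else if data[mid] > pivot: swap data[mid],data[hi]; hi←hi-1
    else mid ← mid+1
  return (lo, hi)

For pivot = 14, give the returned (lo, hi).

pivot = 14; lo=0, mid=0, hi=7
data[mid]=15>14: swap data[0],data[7]; hi=6 → 5 12 14 10 9 8 6 15
data[mid]=5<14: swap data[0],data[0]; lo=1,mid=1 → 5 12 14 10 9 8 6 15
data[mid]=12<14: swap data[1],data[1]; lo=2,mid=2 → 5 12 14 10 9 8 6 15
data[mid]=14=14: mid=3
data[mid]=10<14: swap data[2],data[3]; lo=3,mid=4 → 5 12 10 14 9 8 6 15
data[mid]=9<14: swap data[3],data[4]; lo=4,mid=5 → 5 12 10 9 14 8 6 15
data[mid]=8<14: swap data[4],data[5]; lo=5,mid=6 → 5 12 10 9 8 14 6 15
data[mid]=6<14: swap data[5],data[6]; lo=6,mid=7 → 5 12 10 9 8 6 14 15
end: lo=6, hi=6; data = 5 12 10 9 8 6 14 15

(6, 6)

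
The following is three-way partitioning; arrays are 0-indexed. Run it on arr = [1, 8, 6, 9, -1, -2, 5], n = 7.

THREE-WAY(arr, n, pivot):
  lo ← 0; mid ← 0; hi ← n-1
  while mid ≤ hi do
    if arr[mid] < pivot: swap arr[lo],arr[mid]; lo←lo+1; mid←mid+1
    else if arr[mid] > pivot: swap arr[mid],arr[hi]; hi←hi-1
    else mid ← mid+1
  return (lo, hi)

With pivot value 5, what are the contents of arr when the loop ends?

lo=0 mid=0 hi=6
1<5: swap(0,0), lo=1 mid=1 ⇒ [1, 8, 6, 9, -1, -2, 5]
8>5: swap(1,6), hi=5 ⇒ [1, 5, 6, 9, -1, -2, 8]
5=5: mid=2
6>5: swap(2,5), hi=4 ⇒ [1, 5, -2, 9, -1, 6, 8]
-2<5: swap(1,2), lo=2 mid=3 ⇒ [1, -2, 5, 9, -1, 6, 8]
9>5: swap(3,4), hi=3 ⇒ [1, -2, 5, -1, 9, 6, 8]
-1<5: swap(2,3), lo=3 mid=4 ⇒ [1, -2, -1, 5, 9, 6, 8]
done. lo=3 hi=3; arr=[1, -2, -1, 5, 9, 6, 8]

[1, -2, -1, 5, 9, 6, 8]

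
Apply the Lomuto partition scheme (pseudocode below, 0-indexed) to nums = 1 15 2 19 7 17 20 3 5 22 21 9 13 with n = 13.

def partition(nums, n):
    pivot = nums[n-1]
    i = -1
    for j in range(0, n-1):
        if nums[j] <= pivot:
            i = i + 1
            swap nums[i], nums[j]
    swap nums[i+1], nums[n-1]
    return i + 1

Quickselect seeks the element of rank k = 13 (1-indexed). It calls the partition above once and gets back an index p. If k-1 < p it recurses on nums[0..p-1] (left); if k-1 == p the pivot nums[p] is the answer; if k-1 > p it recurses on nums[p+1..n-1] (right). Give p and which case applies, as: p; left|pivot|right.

6; right

pivot = nums[12] = 13; i = -1
j=0: nums[0]=1 ≤ 13 → i=0, swap nums[0],nums[0] (no change) → 1 15 2 19 7 17 20 3 5 22 21 9 13
j=1: nums[1]=15 > 13 → no swap
j=2: nums[2]=2 ≤ 13 → i=1, swap nums[1],nums[2] → 1 2 15 19 7 17 20 3 5 22 21 9 13
j=3: nums[3]=19 > 13 → no swap
j=4: nums[4]=7 ≤ 13 → i=2, swap nums[2],nums[4] → 1 2 7 19 15 17 20 3 5 22 21 9 13
j=5: nums[5]=17 > 13 → no swap
j=6: nums[6]=20 > 13 → no swap
j=7: nums[7]=3 ≤ 13 → i=3, swap nums[3],nums[7] → 1 2 7 3 15 17 20 19 5 22 21 9 13
j=8: nums[8]=5 ≤ 13 → i=4, swap nums[4],nums[8] → 1 2 7 3 5 17 20 19 15 22 21 9 13
j=9: nums[9]=22 > 13 → no swap
j=10: nums[10]=21 > 13 → no swap
j=11: nums[11]=9 ≤ 13 → i=5, swap nums[5],nums[11] → 1 2 7 3 5 9 20 19 15 22 21 17 13
final swap nums[6],nums[12] → 1 2 7 3 5 9 13 19 15 22 21 17 20; return 6
p = 6; k-1 = 12 > 6 ⇒ right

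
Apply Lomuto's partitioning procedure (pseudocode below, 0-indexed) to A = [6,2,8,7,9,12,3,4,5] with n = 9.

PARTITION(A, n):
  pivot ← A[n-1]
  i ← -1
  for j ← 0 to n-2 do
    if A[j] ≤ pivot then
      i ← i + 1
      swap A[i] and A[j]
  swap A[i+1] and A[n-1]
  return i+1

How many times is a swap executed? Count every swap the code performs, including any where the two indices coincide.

4

pivot=5, i=-1
j=0: 6>5, skip
j=1: 2≤5, i=0, swap(0,1) ⇒ [2,6,8,7,9,12,3,4,5]
j=2: 8>5, skip
j=3: 7>5, skip
j=4: 9>5, skip
j=5: 12>5, skip
j=6: 3≤5, i=1, swap(1,6) ⇒ [2,3,8,7,9,12,6,4,5]
j=7: 4≤5, i=2, swap(2,7) ⇒ [2,3,4,7,9,12,6,8,5]
swap(3,8) ⇒ [2,3,4,5,9,12,6,8,7]; return 3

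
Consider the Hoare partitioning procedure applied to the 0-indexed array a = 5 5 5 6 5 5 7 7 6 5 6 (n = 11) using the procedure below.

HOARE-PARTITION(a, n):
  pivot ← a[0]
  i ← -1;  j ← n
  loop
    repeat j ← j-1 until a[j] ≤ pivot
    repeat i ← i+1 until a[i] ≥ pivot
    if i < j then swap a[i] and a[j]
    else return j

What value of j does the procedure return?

2

pivot=5
j stops at 9 (5), i stops at 0 (5); swap ⇒ 5 5 5 6 5 5 7 7 6 5 6
j stops at 5 (5), i stops at 1 (5); swap ⇒ 5 5 5 6 5 5 7 7 6 5 6
j stops at 4 (5), i stops at 2 (5); swap ⇒ 5 5 5 6 5 5 7 7 6 5 6
j stops at 2, i stops at 3; i≥j ⇒ return 2. a=5 5 5 6 5 5 7 7 6 5 6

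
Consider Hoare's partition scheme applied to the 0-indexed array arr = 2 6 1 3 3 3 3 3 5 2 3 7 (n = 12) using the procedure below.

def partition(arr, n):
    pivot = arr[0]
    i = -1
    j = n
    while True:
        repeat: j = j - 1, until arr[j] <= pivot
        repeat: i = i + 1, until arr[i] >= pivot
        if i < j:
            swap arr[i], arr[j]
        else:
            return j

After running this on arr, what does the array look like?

pivot=2
j stops at 9 (2), i stops at 0 (2); swap ⇒ 2 6 1 3 3 3 3 3 5 2 3 7
j stops at 2 (1), i stops at 1 (6); swap ⇒ 2 1 6 3 3 3 3 3 5 2 3 7
j stops at 1, i stops at 2; i≥j ⇒ return 1. arr=2 1 6 3 3 3 3 3 5 2 3 7

2 1 6 3 3 3 3 3 5 2 3 7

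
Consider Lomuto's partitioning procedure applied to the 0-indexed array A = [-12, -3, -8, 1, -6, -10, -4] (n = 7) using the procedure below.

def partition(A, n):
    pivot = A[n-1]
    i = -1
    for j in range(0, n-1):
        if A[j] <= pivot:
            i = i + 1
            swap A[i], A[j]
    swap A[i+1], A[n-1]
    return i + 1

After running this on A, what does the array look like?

pivot=-4, i=-1
j=0: -12≤-4, i=0, swap(0,0) ⇒ [-12, -3, -8, 1, -6, -10, -4]
j=1: -3>-4, skip
j=2: -8≤-4, i=1, swap(1,2) ⇒ [-12, -8, -3, 1, -6, -10, -4]
j=3: 1>-4, skip
j=4: -6≤-4, i=2, swap(2,4) ⇒ [-12, -8, -6, 1, -3, -10, -4]
j=5: -10≤-4, i=3, swap(3,5) ⇒ [-12, -8, -6, -10, -3, 1, -4]
swap(4,6) ⇒ [-12, -8, -6, -10, -4, 1, -3]; return 4

[-12, -8, -6, -10, -4, 1, -3]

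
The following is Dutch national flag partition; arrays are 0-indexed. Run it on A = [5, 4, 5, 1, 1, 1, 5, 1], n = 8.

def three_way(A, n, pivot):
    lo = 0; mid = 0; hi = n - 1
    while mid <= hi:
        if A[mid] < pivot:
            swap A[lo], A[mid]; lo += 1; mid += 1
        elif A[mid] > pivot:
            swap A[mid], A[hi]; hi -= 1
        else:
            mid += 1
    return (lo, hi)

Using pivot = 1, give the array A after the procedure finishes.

[1, 1, 1, 1, 5, 5, 4, 5]

pivot = 1; lo=0, mid=0, hi=7
A[mid]=5>1: swap A[0],A[7]; hi=6 → [1, 4, 5, 1, 1, 1, 5, 5]
A[mid]=1=1: mid=1
A[mid]=4>1: swap A[1],A[6]; hi=5 → [1, 5, 5, 1, 1, 1, 4, 5]
A[mid]=5>1: swap A[1],A[5]; hi=4 → [1, 1, 5, 1, 1, 5, 4, 5]
A[mid]=1=1: mid=2
A[mid]=5>1: swap A[2],A[4]; hi=3 → [1, 1, 1, 1, 5, 5, 4, 5]
A[mid]=1=1: mid=3
A[mid]=1=1: mid=4
end: lo=0, hi=3; A = [1, 1, 1, 1, 5, 5, 4, 5]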